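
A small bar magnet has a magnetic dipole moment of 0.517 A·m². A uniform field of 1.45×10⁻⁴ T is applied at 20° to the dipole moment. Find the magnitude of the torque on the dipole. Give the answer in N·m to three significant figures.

τ ≈ 2.56×10⁻⁵ N·m

Torque on a magnetic dipole: τ = mB sinθ.
τ = (0.517)(1.45×10⁻⁴)·sin20° = 2.564×10⁻⁵ N·m.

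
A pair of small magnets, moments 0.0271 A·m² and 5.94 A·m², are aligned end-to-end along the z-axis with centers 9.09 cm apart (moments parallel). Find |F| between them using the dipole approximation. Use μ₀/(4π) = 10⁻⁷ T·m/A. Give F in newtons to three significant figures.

On-axis B of dipole 1: B = (μ₀/4π)·2m₁/r³. Force on dipole 2: F = m₂·dB/dr.
dB/dr = −(μ₀/4π)·6m₁/r⁴, so |F| = (μ₀/4π)·6m₁m₂/r⁴.
F = 6(10⁻⁷)(0.0271)(5.94)/(0.0909)⁴ = 0.001415 N.

F ≈ 0.00141 N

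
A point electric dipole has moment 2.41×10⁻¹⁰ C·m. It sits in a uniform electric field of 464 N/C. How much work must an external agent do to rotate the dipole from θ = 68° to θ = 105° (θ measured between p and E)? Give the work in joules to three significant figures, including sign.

W ≈ 7.08×10⁻⁸ J

W_ext = ΔU = U(θ₂) − U(θ₁) = −pE cosθ₂ − (−pE cosθ₁) = pE(cosθ₁ − cosθ₂).
W = (2.41×10⁻¹⁰)(464)·(cos68° − cos105°) = (1.118×10⁻⁷)·(+0.6334) = 7.083×10⁻⁸ J.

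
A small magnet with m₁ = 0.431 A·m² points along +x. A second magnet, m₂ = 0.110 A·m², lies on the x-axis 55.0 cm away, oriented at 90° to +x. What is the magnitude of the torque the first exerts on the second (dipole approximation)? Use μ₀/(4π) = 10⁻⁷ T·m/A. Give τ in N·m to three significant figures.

Dipole B is on the axis of dipole A, so B₁ there is axial: B₁ = (μ₀/4π)·2m₁/r³ along +x.
B₁ = 2(10⁻⁷)(0.431)/(0.550)³ = 5.181×10⁻⁷ T.
τ = m₂ B₁ sinθ.
τ = (0.110)(5.181×10⁻⁷)·sin90° = 5.699×10⁻⁸ N·m.

τ ≈ 5.70×10⁻⁸ N·m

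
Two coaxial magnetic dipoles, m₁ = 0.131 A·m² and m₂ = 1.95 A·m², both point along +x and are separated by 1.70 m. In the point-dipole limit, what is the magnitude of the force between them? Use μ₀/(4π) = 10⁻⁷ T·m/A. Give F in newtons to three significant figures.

On-axis B of dipole 1: B = (μ₀/4π)·2m₁/r³. Force on dipole 2: F = m₂·dB/dr.
dB/dr = −(μ₀/4π)·6m₁/r⁴, so |F| = (μ₀/4π)·6m₁m₂/r⁴.
F = 6(10⁻⁷)(0.131)(1.95)/(1.70)⁴ = 1.835×10⁻⁸ N.

F ≈ 1.84×10⁻⁸ N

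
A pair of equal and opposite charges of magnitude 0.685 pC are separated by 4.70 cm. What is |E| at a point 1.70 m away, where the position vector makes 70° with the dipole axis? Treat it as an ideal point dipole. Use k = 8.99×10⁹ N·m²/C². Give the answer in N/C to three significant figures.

Dipole moment p = qd = (6.85×10⁻¹³ C)(0.0470 m) = 3.22×10⁻¹⁴ C·m.
At angle θ the dipole field magnitude is E = (kp/r³)·√(1 + 3cos²θ).
kp/r³ = (8.99×10⁹)(3.22×10⁻¹⁴) / (1.70)³ = 5.892×10⁻⁵ N/C.
√(1 + 3cos²70°) = √(1 + 3·0.1170) = √1.3509 ≈ 1.1623.
E ≈ 5.892×10⁻⁵ × 1.162 = 6.848×10⁻⁵ N/C.

E ≈ 6.85×10⁻⁵ N/C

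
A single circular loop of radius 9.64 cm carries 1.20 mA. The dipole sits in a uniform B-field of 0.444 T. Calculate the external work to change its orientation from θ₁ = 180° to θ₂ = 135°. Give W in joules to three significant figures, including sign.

Magnetic moment m = IA = Iπa² = (0.00120)·π·(0.0964)² = 3.503×10⁻⁵ A·m².
W_ext = ΔU = −mB cosθ₂ + mB cosθ₁ = mB(cosθ₁ − cosθ₂).
W = (3.503×10⁻⁵)(0.444)·(cos180° − cos135°) = (1.555×10⁻⁵)·(-0.2929) = -4.555×10⁻⁶ J.

W ≈ -4.56×10⁻⁶ J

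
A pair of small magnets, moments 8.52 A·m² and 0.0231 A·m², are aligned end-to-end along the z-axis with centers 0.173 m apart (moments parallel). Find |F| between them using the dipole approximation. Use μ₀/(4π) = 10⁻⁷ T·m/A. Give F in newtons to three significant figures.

F ≈ 1.32×10⁻⁴ N

On-axis B of dipole 1: B = (μ₀/4π)·2m₁/r³. Force on dipole 2: F = m₂·dB/dr.
dB/dr = −(μ₀/4π)·6m₁/r⁴, so |F| = (μ₀/4π)·6m₁m₂/r⁴.
F = 6(10⁻⁷)(8.52)(0.0231)/(0.173)⁴ = 1.318×10⁻⁴ N.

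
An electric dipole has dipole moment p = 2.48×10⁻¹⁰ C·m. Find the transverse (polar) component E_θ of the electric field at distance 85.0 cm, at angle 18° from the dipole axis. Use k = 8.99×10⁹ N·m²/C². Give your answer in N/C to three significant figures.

For a dipole, E_θ = (kp sinθ)/r³.
kp/r³ = (8.99×10⁹)(2.48×10⁻¹⁰)/(0.850)³ = 3.630 N/C.
E_θ = 3.630·sin18° = 1.122 N/C.

E_θ ≈ 1.12 N/C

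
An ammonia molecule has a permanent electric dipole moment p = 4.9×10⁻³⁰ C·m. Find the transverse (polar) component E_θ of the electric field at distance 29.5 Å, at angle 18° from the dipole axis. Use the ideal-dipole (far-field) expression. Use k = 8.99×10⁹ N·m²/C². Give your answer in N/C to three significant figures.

E_θ ≈ 5.30×10⁵ N/C

For a dipole, E_θ = (kp sinθ)/r³.
kp/r³ = (8.99×10⁹)(4.90×10⁻³⁰)/(2.95×10⁻⁹)³ = 1.716×10⁶ N/C.
E_θ = 1.716×10⁶·sin18° = 5.302×10⁵ N/C.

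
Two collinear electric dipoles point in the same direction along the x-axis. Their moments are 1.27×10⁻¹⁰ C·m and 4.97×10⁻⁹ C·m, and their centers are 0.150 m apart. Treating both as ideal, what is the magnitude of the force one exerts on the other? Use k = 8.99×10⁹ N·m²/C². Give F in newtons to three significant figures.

F ≈ 6.73×10⁻⁵ N

On-axis field of dipole 1 at distance r: E = 2kp₁/r³. Force on dipole 2 is F = p₂·dE/dr (gradient along axis).
dE/dr = −6kp₁/r⁴, so |F| = 6kp₁p₂/r⁴ (attractive for aligned moments).
F = 6(8.99×10⁹)(1.27×10⁻¹⁰)(4.97×10⁻⁹)/(0.150)⁴ = 6.725×10⁻⁵ N.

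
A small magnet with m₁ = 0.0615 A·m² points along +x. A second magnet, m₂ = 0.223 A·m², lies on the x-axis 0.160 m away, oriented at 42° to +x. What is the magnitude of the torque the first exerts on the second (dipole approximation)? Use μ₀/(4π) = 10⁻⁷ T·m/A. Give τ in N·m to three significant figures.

Dipole B is on the axis of dipole A, so B₁ there is axial: B₁ = (μ₀/4π)·2m₁/r³ along +x.
B₁ = 2(10⁻⁷)(0.0615)/(0.160)³ = 3.003×10⁻⁶ T.
τ = m₂ B₁ sinθ.
τ = (0.223)(3.003×10⁻⁶)·sin42° = 4.481×10⁻⁷ N·m.

τ ≈ 4.48×10⁻⁷ N·m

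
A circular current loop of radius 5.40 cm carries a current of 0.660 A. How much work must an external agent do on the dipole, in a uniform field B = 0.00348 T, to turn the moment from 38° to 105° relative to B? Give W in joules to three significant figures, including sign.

Magnetic moment m = IA = Iπa² = (0.660)·π·(0.0540)² = 0.006046 A·m².
W_ext = ΔU = −mB cosθ₂ + mB cosθ₁ = mB(cosθ₁ − cosθ₂).
W = (0.006046)(0.00348)·(cos38° − cos105°) = (2.104×10⁻⁵)·(+1.0468) = 2.203×10⁻⁵ J.

W ≈ 2.20×10⁻⁵ J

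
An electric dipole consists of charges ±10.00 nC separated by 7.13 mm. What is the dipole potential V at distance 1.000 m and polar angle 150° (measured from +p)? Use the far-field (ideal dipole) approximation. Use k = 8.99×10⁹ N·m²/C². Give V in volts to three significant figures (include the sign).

Dipole moment p = qd = (1.00×10⁻⁸ C)(0.00713 m) = 7.13×10⁻¹¹ C·m.
The dipole potential is V = kp cosθ / r².
V = (8.99×10⁹)(7.13×10⁻¹¹)·cos150° / (1.00)² = -0.5551 V.

V ≈ -0.555 V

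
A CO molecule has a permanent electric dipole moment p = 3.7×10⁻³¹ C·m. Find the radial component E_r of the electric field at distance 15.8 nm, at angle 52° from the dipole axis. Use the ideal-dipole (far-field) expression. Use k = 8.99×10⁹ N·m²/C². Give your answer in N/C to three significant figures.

For a dipole, E_r = (2kp cosθ)/r³.
kp/r³ = (8.99×10⁹)(3.70×10⁻³¹)/(1.58×10⁻⁸)³ = 843.3 N/C.
E_r = 2·843.3·cos52° = 1038 N/C.

E_r ≈ 1040 N/C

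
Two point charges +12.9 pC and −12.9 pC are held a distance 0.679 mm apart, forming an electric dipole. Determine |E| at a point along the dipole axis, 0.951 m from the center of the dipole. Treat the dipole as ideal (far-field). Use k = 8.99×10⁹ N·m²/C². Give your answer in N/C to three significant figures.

Dipole moment p = qd = (1.29×10⁻¹¹ C)(6.79×10⁻⁴ m) = 8.759×10⁻¹⁵ C·m.
On the dipole axis E = 2kp/r³.
E = 2·(8.99×10⁹)(8.759×10⁻¹⁵) / (0.951)³ = 1.831×10⁻⁴ N/C.

E ≈ 1.83×10⁻⁴ N/C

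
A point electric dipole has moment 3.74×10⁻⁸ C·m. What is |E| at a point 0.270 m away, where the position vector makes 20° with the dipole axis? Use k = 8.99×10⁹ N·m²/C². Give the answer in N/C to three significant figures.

E ≈ 3.26×10⁴ N/C

At angle θ the dipole field magnitude is E = (kp/r³)·√(1 + 3cos²θ).
kp/r³ = (8.99×10⁹)(3.74×10⁻⁸) / (0.270)³ = 1.708×10⁴ N/C.
√(1 + 3cos²20°) = √(1 + 3·0.8830) = √3.6491 ≈ 1.9103.
E ≈ 1.708×10⁴ × 1.910 = 3.263×10⁴ N/C.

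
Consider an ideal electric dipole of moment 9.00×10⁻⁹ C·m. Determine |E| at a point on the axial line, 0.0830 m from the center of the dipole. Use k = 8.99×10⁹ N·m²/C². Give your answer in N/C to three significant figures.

On the dipole axis E = 2kp/r³.
E = 2·(8.99×10⁹)(9.00×10⁻⁹) / (0.0830)³ = 2.830×10⁵ N/C.

E ≈ 2.83×10⁵ N/C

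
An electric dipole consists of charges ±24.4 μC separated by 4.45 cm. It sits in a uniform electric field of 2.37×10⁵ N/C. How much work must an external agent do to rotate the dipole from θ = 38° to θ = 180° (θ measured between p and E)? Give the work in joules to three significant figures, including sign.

W ≈ 0.460 J

Dipole moment p = qd = (2.44×10⁻⁵ C)(0.0445 m) = 1.086×10⁻⁶ C·m.
W_ext = ΔU = U(θ₂) − U(θ₁) = −pE cosθ₂ − (−pE cosθ₁) = pE(cosθ₁ − cosθ₂).
W = (1.086×10⁻⁶)(2.37×10⁵)·(cos38° − cos180°) = (0.2574)·(+1.7880) = 0.4602 J.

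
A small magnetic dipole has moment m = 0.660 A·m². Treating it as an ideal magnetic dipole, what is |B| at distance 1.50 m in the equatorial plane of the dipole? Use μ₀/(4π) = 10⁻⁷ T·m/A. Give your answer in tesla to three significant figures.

B ≈ 1.96×10⁻⁸ T

In the equatorial plane B = (μ₀/4π)·m/r³ (half the axial value).
B = (10⁻⁷)·(0.660) / (1.50)³ = 1.956×10⁻⁸ T.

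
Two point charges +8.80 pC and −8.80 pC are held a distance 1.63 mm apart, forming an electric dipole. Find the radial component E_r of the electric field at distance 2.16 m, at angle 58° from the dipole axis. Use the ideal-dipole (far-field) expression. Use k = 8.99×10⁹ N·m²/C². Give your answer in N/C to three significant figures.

Dipole moment p = qd = (8.80×10⁻¹² C)(0.00163 m) = 1.434×10⁻¹⁴ C·m.
For a dipole, E_r = (2kp cosθ)/r³.
kp/r³ = (8.99×10⁹)(1.434×10⁻¹⁴)/(2.16)³ = 1.279×10⁻⁵ N/C.
E_r = 2·1.279×10⁻⁵·cos58° = 1.356×10⁻⁵ N/C.

E_r ≈ 1.36×10⁻⁵ N/C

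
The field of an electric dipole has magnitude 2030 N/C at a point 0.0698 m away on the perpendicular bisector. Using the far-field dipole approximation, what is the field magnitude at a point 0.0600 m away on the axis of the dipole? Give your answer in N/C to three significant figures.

Dipole fields scale as 1/r³ in the far field.
The axial field is twice the equatorial field at the same r, so the geometry factor is 2/1.
E₂ = E₁ · (2/1) · (r₁/r₂)³ = 2030 · 2 · (0.0698/0.0600)³.
(r₁/r₂)³ = (1.163)³ = 1.574.
E₂ ≈ 6392 N/C.

E ≈ 6390 N/C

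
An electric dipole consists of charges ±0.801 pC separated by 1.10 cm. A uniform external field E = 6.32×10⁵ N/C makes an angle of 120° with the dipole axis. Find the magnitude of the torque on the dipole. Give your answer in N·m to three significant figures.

τ ≈ 4.82×10⁻⁹ N·m

Dipole moment p = qd = (8.01×10⁻¹³ C)(0.0110 m) = 8.811×10⁻¹⁵ C·m.
Torque on an electric dipole: τ = pE sinθ.
τ = (8.811×10⁻¹⁵)(6.32×10⁵)·sin120° = 4.823×10⁻⁹ N·m.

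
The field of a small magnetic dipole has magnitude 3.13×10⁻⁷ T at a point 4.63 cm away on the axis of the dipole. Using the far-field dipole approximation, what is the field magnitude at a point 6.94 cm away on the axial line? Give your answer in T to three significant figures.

Dipole fields scale as 1/r³ in the far field; the geometry is the same at both points.
B₂ = B₁ · (r₁/r₂)³ = 3.13×10⁻⁷ · (4.63/6.94)³.
(r₁/r₂)³ = (0.6671)³ = 0.2969.
B₂ ≈ 9.294×10⁻⁸ T.

B ≈ 9.29×10⁻⁸ T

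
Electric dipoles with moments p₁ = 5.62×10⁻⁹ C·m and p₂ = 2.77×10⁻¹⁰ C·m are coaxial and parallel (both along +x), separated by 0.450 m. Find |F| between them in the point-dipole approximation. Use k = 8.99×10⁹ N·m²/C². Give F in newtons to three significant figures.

F ≈ 2.05×10⁻⁶ N

On-axis field of dipole 1 at distance r: E = 2kp₁/r³. Force on dipole 2 is F = p₂·dE/dr (gradient along axis).
dE/dr = −6kp₁/r⁴, so |F| = 6kp₁p₂/r⁴ (attractive for aligned moments).
F = 6(8.99×10⁹)(5.62×10⁻⁹)(2.77×10⁻¹⁰)/(0.450)⁴ = 2.048×10⁻⁶ N.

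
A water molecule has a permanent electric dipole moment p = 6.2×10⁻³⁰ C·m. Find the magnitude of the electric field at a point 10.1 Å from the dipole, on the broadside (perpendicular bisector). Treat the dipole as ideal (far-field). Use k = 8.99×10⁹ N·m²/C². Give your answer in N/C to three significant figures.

On the perpendicular bisector E = kp/r³ (half the axial value at the same distance).
E = (8.99×10⁹)(6.20×10⁻³⁰) / (1.01×10⁻⁹)³ = 5.410×10⁷ N/C.

E ≈ 5.41×10⁷ N/C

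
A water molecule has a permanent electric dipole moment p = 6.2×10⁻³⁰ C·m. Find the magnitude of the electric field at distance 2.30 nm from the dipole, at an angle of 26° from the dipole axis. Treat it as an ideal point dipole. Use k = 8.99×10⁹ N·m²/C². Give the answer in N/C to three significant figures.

E ≈ 8.48×10⁶ N/C

At angle θ the dipole field magnitude is E = (kp/r³)·√(1 + 3cos²θ).
kp/r³ = (8.99×10⁹)(6.20×10⁻³⁰) / (2.30×10⁻⁹)³ = 4.581×10⁶ N/C.
√(1 + 3cos²26°) = √(1 + 3·0.8078) = √3.4235 ≈ 1.8503.
E ≈ 4.581×10⁶ × 1.850 = 8.476×10⁶ N/C.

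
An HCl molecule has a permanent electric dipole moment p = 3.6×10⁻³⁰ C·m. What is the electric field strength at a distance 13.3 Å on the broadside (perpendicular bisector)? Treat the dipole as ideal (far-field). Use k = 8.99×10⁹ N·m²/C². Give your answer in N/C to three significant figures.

On the perpendicular bisector E = kp/r³ (half the axial value at the same distance).
E = (8.99×10⁹)(3.60×10⁻³⁰) / (1.33×10⁻⁹)³ = 1.376×10⁷ N/C.

E ≈ 1.38×10⁷ N/C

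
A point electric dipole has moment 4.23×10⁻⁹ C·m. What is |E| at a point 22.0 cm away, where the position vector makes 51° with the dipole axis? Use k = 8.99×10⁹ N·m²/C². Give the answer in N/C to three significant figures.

E ≈ 5280 N/C

At angle θ the dipole field magnitude is E = (kp/r³)·√(1 + 3cos²θ).
kp/r³ = (8.99×10⁹)(4.23×10⁻⁹) / (0.220)³ = 3571 N/C.
√(1 + 3cos²51°) = √(1 + 3·0.3960) = √2.1881 ≈ 1.4792.
E ≈ 3571 × 1.479 = 5283 N/C.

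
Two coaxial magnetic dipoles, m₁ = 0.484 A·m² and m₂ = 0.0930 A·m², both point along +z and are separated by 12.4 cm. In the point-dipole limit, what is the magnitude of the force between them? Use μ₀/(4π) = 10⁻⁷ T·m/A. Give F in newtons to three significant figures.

F ≈ 1.14×10⁻⁴ N

On-axis B of dipole 1: B = (μ₀/4π)·2m₁/r³. Force on dipole 2: F = m₂·dB/dr.
dB/dr = −(μ₀/4π)·6m₁/r⁴, so |F| = (μ₀/4π)·6m₁m₂/r⁴.
F = 6(10⁻⁷)(0.484)(0.0930)/(0.124)⁴ = 1.142×10⁻⁴ N.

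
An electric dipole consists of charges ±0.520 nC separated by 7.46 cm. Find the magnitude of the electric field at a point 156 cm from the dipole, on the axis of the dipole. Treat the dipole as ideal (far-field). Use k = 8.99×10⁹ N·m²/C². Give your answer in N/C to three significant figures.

E ≈ 0.184 N/C

Dipole moment p = qd = (5.20×10⁻¹⁰ C)(0.0746 m) = 3.879×10⁻¹¹ C·m.
On the dipole axis E = 2kp/r³.
E = 2·(8.99×10⁹)(3.879×10⁻¹¹) / (1.56)³ = 0.1837 N/C.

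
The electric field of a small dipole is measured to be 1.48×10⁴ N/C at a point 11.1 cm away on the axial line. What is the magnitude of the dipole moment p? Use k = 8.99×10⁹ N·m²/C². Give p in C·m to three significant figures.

p ≈ 1.13×10⁻⁹ C·m

On axis E = 2kp/r³, so p = Er³/(2k).
p = (1.48×10⁴)·(0.111)³ / (2·8.99×10⁹) = 1.126×10⁻⁹ C·m.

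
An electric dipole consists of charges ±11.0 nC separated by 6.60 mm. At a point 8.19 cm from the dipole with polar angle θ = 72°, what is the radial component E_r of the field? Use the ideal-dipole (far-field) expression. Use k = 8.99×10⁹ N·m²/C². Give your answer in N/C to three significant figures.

Dipole moment p = qd = (1.10×10⁻⁸ C)(0.00660 m) = 7.26×10⁻¹¹ C·m.
For a dipole, E_r = (2kp cosθ)/r³.
kp/r³ = (8.99×10⁹)(7.26×10⁻¹¹)/(0.0819)³ = 1188 N/C.
E_r = 2·1188·cos72° = 734.3 N/C.

E_r ≈ 734 N/C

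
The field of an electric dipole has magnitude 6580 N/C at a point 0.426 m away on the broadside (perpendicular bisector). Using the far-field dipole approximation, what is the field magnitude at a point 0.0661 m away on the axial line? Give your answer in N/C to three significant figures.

E ≈ 3.52×10⁶ N/C

Dipole fields scale as 1/r³ in the far field.
The axial field is twice the equatorial field at the same r, so the geometry factor is 2/1.
E₂ = E₁ · (2/1) · (r₁/r₂)³ = 6580 · 2 · (0.426/0.0661)³.
(r₁/r₂)³ = (6.445)³ = 267.7.
E₂ ≈ 3.523×10⁶ N/C.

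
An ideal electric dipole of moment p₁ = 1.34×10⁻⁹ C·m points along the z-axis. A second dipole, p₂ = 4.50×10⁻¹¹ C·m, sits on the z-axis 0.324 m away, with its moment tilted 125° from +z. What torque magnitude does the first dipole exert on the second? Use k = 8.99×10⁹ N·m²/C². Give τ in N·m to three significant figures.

The second dipole sits on the axis of the first, so the field there is axial: E₁ = 2kp₁/r³ along +z.
E₁ = 2(8.99×10⁹)(1.34×10⁻⁹)/(0.324)³ = 708.4 N/C.
Torque on the second dipole: τ = p₂ E₁ sinθ.
τ = (4.50×10⁻¹¹)(708.4)·sin125° = 2.611×10⁻⁸ N·m.

τ ≈ 2.61×10⁻⁸ N·m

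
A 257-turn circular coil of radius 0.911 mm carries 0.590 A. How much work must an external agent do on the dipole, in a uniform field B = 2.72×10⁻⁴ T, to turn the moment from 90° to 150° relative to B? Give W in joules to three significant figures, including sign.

W ≈ 9.31×10⁻⁸ J

m = NIA = NIπa² = 257·(0.590)·π·(9.11×10⁻⁴)² = 3.953×10⁻⁴ A·m².
W_ext = ΔU = −mB cosθ₂ + mB cosθ₁ = mB(cosθ₁ − cosθ₂).
W = (3.953×10⁻⁴)(2.72×10⁻⁴)·(cos90° − cos150°) = (1.075×10⁻⁷)·(+0.8660) = 9.312×10⁻⁸ J.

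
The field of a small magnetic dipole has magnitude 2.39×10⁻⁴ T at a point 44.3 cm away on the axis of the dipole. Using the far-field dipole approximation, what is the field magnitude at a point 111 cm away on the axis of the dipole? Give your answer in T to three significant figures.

B ≈ 1.52×10⁻⁵ T

Dipole fields scale as 1/r³ in the far field; the geometry is the same at both points.
B₂ = B₁ · (r₁/r₂)³ = 2.39×10⁻⁴ · (44.3/111)³.
(r₁/r₂)³ = (0.3991)³ = 0.06357.
B₂ ≈ 1.519×10⁻⁵ T.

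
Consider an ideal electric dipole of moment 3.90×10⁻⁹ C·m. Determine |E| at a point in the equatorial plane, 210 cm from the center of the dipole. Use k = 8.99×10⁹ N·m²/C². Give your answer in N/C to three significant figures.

In the equatorial plane E = kp/r³.
E = (8.99×10⁹)(3.90×10⁻⁹) / (2.10)³ = 3.786 N/C.

E ≈ 3.79 N/C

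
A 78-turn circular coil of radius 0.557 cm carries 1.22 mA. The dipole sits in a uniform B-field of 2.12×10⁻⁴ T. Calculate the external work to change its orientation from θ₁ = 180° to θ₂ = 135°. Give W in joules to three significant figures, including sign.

W ≈ -5.76×10⁻¹⁰ J

m = NIA = NIπa² = 78·(0.00122)·π·(0.00557)² = 9.275×10⁻⁶ A·m².
W_ext = ΔU = −mB cosθ₂ + mB cosθ₁ = mB(cosθ₁ − cosθ₂).
W = (9.275×10⁻⁶)(2.12×10⁻⁴)·(cos180° − cos135°) = (1.966×10⁻⁹)·(-0.2929) = -5.759×10⁻¹⁰ J.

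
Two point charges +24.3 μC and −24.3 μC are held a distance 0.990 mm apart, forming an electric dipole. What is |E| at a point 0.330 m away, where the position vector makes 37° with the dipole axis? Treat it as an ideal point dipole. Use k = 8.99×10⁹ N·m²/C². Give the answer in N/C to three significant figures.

Dipole moment p = qd = (2.43×10⁻⁵ C)(9.90×10⁻⁴ m) = 2.406×10⁻⁸ C·m.
At angle θ the dipole field magnitude is E = (kp/r³)·√(1 + 3cos²θ).
kp/r³ = (8.99×10⁹)(2.406×10⁻⁸) / (0.330)³ = 6019 N/C.
√(1 + 3cos²37°) = √(1 + 3·0.6378) = √2.9135 ≈ 1.7069.
E ≈ 6019 × 1.707 = 1.027×10⁴ N/C.

E ≈ 1.03×10⁴ N/C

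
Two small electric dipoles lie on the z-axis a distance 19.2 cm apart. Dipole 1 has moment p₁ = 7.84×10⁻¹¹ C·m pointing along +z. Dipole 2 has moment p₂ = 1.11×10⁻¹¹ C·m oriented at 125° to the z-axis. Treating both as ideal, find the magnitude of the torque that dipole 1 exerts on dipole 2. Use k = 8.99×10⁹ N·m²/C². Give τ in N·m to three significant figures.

The second dipole sits on the axis of the first, so the field there is axial: E₁ = 2kp₁/r³ along +z.
E₁ = 2(8.99×10⁹)(7.84×10⁻¹¹)/(0.192)³ = 199.2 N/C.
Torque on the second dipole: τ = p₂ E₁ sinθ.
τ = (1.11×10⁻¹¹)(199.2)·sin125° = 1.811×10⁻⁹ N·m.

τ ≈ 1.81×10⁻⁹ N·m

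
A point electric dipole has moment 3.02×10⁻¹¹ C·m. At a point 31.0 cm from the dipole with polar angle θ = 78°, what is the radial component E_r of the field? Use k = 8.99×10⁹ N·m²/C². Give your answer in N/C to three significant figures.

E_r ≈ 3.79 N/C

For a dipole, E_r = (2kp cosθ)/r³.
kp/r³ = (8.99×10⁹)(3.02×10⁻¹¹)/(0.310)³ = 9.113 N/C.
E_r = 2·9.113·cos78° = 3.790 N/C.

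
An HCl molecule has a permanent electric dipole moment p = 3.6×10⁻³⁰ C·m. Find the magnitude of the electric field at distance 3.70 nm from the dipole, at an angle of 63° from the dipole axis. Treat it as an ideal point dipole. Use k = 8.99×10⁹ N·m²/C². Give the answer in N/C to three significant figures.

At angle θ the dipole field magnitude is E = (kp/r³)·√(1 + 3cos²θ).
kp/r³ = (8.99×10⁹)(3.60×10⁻³⁰) / (3.70×10⁻⁹)³ = 6.389×10⁵ N/C.
√(1 + 3cos²63°) = √(1 + 3·0.2061) = √1.6183 ≈ 1.2721.
E ≈ 6.389×10⁵ × 1.272 = 8.128×10⁵ N/C.

E ≈ 8.13×10⁵ N/C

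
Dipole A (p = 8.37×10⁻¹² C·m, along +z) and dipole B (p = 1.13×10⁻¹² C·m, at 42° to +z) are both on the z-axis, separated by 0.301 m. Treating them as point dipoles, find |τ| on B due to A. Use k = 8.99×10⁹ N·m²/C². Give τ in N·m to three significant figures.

The second dipole sits on the axis of the first, so the field there is axial: E₁ = 2kp₁/r³ along +z.
E₁ = 2(8.99×10⁹)(8.37×10⁻¹²)/(0.301)³ = 5.518 N/C.
Torque on the second dipole: τ = p₂ E₁ sinθ.
τ = (1.13×10⁻¹²)(5.518)·sin42° = 4.173×10⁻¹² N·m.

τ ≈ 4.17×10⁻¹² N·m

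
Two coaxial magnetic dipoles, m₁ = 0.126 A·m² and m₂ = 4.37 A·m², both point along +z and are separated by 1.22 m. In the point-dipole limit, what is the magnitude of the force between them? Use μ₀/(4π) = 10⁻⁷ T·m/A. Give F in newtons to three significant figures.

On-axis B of dipole 1: B = (μ₀/4π)·2m₁/r³. Force on dipole 2: F = m₂·dB/dr.
dB/dr = −(μ₀/4π)·6m₁/r⁴, so |F| = (μ₀/4π)·6m₁m₂/r⁴.
F = 6(10⁻⁷)(0.126)(4.37)/(1.22)⁴ = 1.491×10⁻⁷ N.

F ≈ 1.49×10⁻⁷ N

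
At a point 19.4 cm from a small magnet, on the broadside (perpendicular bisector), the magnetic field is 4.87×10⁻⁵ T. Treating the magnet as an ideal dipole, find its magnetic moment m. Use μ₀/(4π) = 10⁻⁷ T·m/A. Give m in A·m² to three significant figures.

In the equatorial plane B = (μ₀/4π)·m/r³, so m = Br³·4π/(μ₀).
m = (4.87×10⁻⁵)·(0.194)³ / (10⁻⁷) = 3.556 A·m².

m ≈ 3.56 A·m²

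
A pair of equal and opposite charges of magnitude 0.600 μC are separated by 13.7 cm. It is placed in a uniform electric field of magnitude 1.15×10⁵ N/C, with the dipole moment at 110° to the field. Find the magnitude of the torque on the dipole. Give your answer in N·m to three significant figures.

Dipole moment p = qd = (6.00×10⁻⁷ C)(0.137 m) = 8.22×10⁻⁸ C·m.
Torque on an electric dipole: τ = pE sinθ.
τ = (8.22×10⁻⁸)(1.15×10⁵)·sin110° = 0.008883 N·m.

τ ≈ 0.00888 N·m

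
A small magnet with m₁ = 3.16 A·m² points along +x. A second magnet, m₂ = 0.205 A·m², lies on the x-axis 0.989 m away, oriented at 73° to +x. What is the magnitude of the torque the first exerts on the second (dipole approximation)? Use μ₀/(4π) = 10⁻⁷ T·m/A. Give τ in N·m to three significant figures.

τ ≈ 1.28×10⁻⁷ N·m

Dipole B is on the axis of dipole A, so B₁ there is axial: B₁ = (μ₀/4π)·2m₁/r³ along +x.
B₁ = 2(10⁻⁷)(3.16)/(0.989)³ = 6.533×10⁻⁷ T.
τ = m₂ B₁ sinθ.
τ = (0.205)(6.533×10⁻⁷)·sin73° = 1.281×10⁻⁷ N·m.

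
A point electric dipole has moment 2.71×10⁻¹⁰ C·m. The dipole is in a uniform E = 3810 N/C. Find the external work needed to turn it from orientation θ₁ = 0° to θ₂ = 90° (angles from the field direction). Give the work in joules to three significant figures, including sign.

W_ext = ΔU = U(θ₂) − U(θ₁) = −pE cosθ₂ − (−pE cosθ₁) = pE(cosθ₁ − cosθ₂).
W = (2.71×10⁻¹⁰)(3810)·(cos0° − cos90°) = (1.033×10⁻⁶)·(+1.0000) = 1.033×10⁻⁶ J.

W ≈ 1.03×10⁻⁶ J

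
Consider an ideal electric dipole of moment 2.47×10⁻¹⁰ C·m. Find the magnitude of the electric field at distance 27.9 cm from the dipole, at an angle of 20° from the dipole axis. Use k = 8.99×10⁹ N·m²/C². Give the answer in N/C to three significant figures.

At angle θ the dipole field magnitude is E = (kp/r³)·√(1 + 3cos²θ).
kp/r³ = (8.99×10⁹)(2.47×10⁻¹⁰) / (0.279)³ = 102.2 N/C.
√(1 + 3cos²20°) = √(1 + 3·0.8830) = √3.6491 ≈ 1.9103.
E ≈ 102.2 × 1.910 = 195.3 N/C.

E ≈ 195 N/C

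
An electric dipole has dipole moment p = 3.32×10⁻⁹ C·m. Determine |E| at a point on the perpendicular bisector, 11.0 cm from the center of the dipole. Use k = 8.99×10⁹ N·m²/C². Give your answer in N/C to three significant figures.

In the equatorial plane E = kp/r³.
E = (8.99×10⁹)(3.32×10⁻⁹) / (0.110)³ = 2.242×10⁴ N/C.

E ≈ 2.24×10⁴ N/C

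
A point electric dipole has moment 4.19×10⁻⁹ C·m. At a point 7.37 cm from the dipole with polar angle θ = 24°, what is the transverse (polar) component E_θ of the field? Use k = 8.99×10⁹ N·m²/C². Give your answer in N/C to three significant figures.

E_θ ≈ 3.83×10⁴ N/C

For a dipole, E_θ = (kp sinθ)/r³.
kp/r³ = (8.99×10⁹)(4.19×10⁻⁹)/(0.0737)³ = 9.410×10⁴ N/C.
E_θ = 9.410×10⁴·sin24° = 3.827×10⁴ N/C.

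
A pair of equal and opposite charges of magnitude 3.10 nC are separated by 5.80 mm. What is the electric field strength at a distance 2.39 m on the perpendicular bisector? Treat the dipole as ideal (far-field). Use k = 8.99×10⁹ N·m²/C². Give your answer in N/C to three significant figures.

Dipole moment p = qd = (3.10×10⁻⁹ C)(0.00580 m) = 1.798×10⁻¹¹ C·m.
In the equatorial plane E = kp/r³.
E = (8.99×10⁹)(1.798×10⁻¹¹) / (2.39)³ = 0.01184 N/C.

E ≈ 0.0118 N/C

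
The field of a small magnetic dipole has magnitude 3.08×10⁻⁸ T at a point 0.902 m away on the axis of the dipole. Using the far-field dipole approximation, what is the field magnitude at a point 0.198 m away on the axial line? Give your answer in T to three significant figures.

B ≈ 2.91×10⁻⁶ T

Dipole fields scale as 1/r³ in the far field; the geometry is the same at both points.
B₂ = B₁ · (r₁/r₂)³ = 3.08×10⁻⁸ · (0.902/0.198)³.
(r₁/r₂)³ = (4.556)³ = 94.54.
B₂ ≈ 2.912×10⁻⁶ T.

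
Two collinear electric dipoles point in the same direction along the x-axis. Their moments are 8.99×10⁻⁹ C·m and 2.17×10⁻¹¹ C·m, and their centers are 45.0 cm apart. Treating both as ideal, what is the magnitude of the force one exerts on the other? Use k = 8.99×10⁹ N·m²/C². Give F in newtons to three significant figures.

On-axis field of dipole 1 at distance r: E = 2kp₁/r³. Force on dipole 2 is F = p₂·dE/dr (gradient along axis).
dE/dr = −6kp₁/r⁴, so |F| = 6kp₁p₂/r⁴ (attractive for aligned moments).
F = 6(8.99×10⁹)(8.99×10⁻⁹)(2.17×10⁻¹¹)/(0.450)⁴ = 2.566×10⁻⁷ N.

F ≈ 2.57×10⁻⁷ N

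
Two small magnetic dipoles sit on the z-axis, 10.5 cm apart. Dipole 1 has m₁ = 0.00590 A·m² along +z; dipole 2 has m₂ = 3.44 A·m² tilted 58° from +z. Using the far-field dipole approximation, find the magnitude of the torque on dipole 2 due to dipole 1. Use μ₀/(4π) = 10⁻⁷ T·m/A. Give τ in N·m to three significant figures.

Dipole B is on the axis of dipole A, so B₁ there is axial: B₁ = (μ₀/4π)·2m₁/r³ along +z.
B₁ = 2(10⁻⁷)(0.00590)/(0.105)³ = 1.019×10⁻⁶ T.
τ = m₂ B₁ sinθ.
τ = (3.44)(1.019×10⁻⁶)·sin58° = 2.974×10⁻⁶ N·m.

τ ≈ 2.97×10⁻⁶ N·m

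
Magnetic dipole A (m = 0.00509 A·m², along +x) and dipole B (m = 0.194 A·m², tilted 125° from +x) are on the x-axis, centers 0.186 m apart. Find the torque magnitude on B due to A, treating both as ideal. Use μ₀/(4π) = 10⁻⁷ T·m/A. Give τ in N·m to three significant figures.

Dipole B is on the axis of dipole A, so B₁ there is axial: B₁ = (μ₀/4π)·2m₁/r³ along +x.
B₁ = 2(10⁻⁷)(0.00509)/(0.186)³ = 1.582×10⁻⁷ T.
τ = m₂ B₁ sinθ.
τ = (0.194)(1.582×10⁻⁷)·sin125° = 2.514×10⁻⁸ N·m.

τ ≈ 2.51×10⁻⁸ N·m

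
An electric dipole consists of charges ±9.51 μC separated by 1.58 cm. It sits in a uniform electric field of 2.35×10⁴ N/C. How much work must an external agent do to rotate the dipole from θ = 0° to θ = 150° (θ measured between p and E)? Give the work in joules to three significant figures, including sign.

W ≈ 0.00659 J

Dipole moment p = qd = (9.51×10⁻⁶ C)(0.0158 m) = 1.503×10⁻⁷ C·m.
W_ext = ΔU = U(θ₂) − U(θ₁) = −pE cosθ₂ − (−pE cosθ₁) = pE(cosθ₁ − cosθ₂).
W = (1.503×10⁻⁷)(2.35×10⁴)·(cos0° − cos150°) = (0.003532)·(+1.8660) = 0.006591 J.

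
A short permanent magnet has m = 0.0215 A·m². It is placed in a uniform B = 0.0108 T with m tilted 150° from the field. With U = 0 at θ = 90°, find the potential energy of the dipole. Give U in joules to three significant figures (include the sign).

U = −m·B = −mB cosθ.
U = −(0.0215)(0.0108)·cos150° = 2.011×10⁻⁴ J.

U ≈ 2.01×10⁻⁴ J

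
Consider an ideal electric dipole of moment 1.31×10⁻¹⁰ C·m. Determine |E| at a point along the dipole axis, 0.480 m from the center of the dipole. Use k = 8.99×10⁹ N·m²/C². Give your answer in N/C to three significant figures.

On the dipole axis E = 2kp/r³.
E = 2·(8.99×10⁹)(1.31×10⁻¹⁰) / (0.480)³ = 21.30 N/C.

E ≈ 21.3 N/C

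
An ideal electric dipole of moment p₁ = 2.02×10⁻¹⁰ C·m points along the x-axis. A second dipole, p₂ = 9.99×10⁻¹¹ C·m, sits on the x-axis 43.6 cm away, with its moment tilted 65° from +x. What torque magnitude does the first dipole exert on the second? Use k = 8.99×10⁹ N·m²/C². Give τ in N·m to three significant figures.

The second dipole sits on the axis of the first, so the field there is axial: E₁ = 2kp₁/r³ along +x.
E₁ = 2(8.99×10⁹)(2.02×10⁻¹⁰)/(0.436)³ = 43.82 N/C.
Torque on the second dipole: τ = p₂ E₁ sinθ.
τ = (9.99×10⁻¹¹)(43.82)·sin65° = 3.968×10⁻⁹ N·m.

τ ≈ 3.97×10⁻⁹ N·m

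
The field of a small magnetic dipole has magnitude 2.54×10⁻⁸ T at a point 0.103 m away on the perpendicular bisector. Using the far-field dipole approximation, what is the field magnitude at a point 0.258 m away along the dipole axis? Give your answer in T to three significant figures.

Dipole fields scale as 1/r³ in the far field.
The axial field is twice the equatorial field at the same r, so the geometry factor is 2/1.
B₂ = B₁ · (2/1) · (r₁/r₂)³ = 2.54×10⁻⁸ · 2 · (0.103/0.258)³.
(r₁/r₂)³ = (0.3992)³ = 0.06363.
B₂ ≈ 3.232×10⁻⁹ T.

B ≈ 3.23×10⁻⁹ T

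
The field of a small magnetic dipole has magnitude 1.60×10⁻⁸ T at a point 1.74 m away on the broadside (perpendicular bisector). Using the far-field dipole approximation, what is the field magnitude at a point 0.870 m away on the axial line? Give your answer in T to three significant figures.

B ≈ 2.56×10⁻⁷ T

Dipole fields scale as 1/r³ in the far field.
The axial field is twice the equatorial field at the same r, so the geometry factor is 2/1.
B₂ = B₁ · (2/1) · (r₁/r₂)³ = 1.60×10⁻⁸ · 2 · (1.74/0.870)³.
(r₁/r₂)³ = (2)³ = 8.
B₂ ≈ 2.560×10⁻⁷ T.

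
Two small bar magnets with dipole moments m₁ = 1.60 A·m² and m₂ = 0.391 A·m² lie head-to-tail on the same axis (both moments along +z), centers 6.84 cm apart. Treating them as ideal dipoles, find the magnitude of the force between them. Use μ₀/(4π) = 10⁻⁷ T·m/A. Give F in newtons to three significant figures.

F ≈ 0.0171 N

On-axis B of dipole 1: B = (μ₀/4π)·2m₁/r³. Force on dipole 2: F = m₂·dB/dr.
dB/dr = −(μ₀/4π)·6m₁/r⁴, so |F| = (μ₀/4π)·6m₁m₂/r⁴.
F = 6(10⁻⁷)(1.60)(0.391)/(0.0684)⁴ = 0.01715 N.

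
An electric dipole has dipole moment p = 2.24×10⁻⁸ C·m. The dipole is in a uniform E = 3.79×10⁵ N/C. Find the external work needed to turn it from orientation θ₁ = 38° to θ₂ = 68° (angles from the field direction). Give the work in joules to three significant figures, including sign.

W_ext = ΔU = U(θ₂) − U(θ₁) = −pE cosθ₂ − (−pE cosθ₁) = pE(cosθ₁ − cosθ₂).
W = (2.24×10⁻⁸)(3.79×10⁵)·(cos38° − cos68°) = (0.008490)·(+0.4134) = 0.003510 J.

W ≈ 0.00351 J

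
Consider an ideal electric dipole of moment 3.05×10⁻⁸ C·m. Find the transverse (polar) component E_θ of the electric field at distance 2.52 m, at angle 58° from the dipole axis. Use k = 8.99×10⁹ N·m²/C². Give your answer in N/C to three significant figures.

E_θ ≈ 14.5 N/C

For a dipole, E_θ = (kp sinθ)/r³.
kp/r³ = (8.99×10⁹)(3.05×10⁻⁸)/(2.52)³ = 17.13 N/C.
E_θ = 17.13·sin58° = 14.53 N/C.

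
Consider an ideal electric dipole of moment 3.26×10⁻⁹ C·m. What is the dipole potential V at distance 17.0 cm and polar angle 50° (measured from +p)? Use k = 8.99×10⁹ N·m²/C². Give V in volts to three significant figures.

The dipole potential is V = kp cosθ / r².
V = (8.99×10⁹)(3.26×10⁻⁹)·cos50° / (0.170)² = 651.8 V.

V ≈ 652 V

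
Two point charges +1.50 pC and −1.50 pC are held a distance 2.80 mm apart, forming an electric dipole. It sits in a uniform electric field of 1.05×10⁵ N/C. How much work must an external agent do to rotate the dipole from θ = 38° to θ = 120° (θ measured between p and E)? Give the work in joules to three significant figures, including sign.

Dipole moment p = qd = (1.50×10⁻¹² C)(0.00280 m) = 4.20×10⁻¹⁵ C·m.
W_ext = ΔU = U(θ₂) − U(θ₁) = −pE cosθ₂ − (−pE cosθ₁) = pE(cosθ₁ − cosθ₂).
W = (4.20×10⁻¹⁵)(1.05×10⁵)·(cos38° − cos120°) = (4.410×10⁻¹⁰)·(+1.2880) = 5.680×10⁻¹⁰ J.

W ≈ 5.68×10⁻¹⁰ J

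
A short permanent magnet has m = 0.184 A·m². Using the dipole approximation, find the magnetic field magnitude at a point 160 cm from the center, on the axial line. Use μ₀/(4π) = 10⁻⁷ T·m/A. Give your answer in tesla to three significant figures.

On axis B = (μ₀/4π)·2m/r³.
B = 2·(10⁻⁷)·(0.184) / (1.60)³ = 8.984×10⁻⁹ T.

B ≈ 8.98×10⁻⁹ T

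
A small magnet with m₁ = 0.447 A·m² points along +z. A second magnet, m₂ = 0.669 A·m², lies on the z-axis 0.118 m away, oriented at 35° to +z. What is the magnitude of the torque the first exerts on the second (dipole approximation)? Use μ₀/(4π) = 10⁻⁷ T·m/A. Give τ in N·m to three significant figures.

Dipole B is on the axis of dipole A, so B₁ there is axial: B₁ = (μ₀/4π)·2m₁/r³ along +z.
B₁ = 2(10⁻⁷)(0.447)/(0.118)³ = 5.441×10⁻⁵ T.
τ = m₂ B₁ sinθ.
τ = (0.669)(5.441×10⁻⁵)·sin35° = 2.088×10⁻⁵ N·m.

τ ≈ 2.09×10⁻⁵ N·m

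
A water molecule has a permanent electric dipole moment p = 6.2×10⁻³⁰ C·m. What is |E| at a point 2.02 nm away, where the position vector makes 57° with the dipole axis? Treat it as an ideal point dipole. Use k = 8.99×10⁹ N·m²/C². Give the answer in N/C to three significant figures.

At angle θ the dipole field magnitude is E = (kp/r³)·√(1 + 3cos²θ).
kp/r³ = (8.99×10⁹)(6.20×10⁻³⁰) / (2.02×10⁻⁹)³ = 6.762×10⁶ N/C.
√(1 + 3cos²57°) = √(1 + 3·0.2966) = √1.8899 ≈ 1.3747.
E ≈ 6.762×10⁶ × 1.375 = 9.296×10⁶ N/C.

E ≈ 9.30×10⁶ N/C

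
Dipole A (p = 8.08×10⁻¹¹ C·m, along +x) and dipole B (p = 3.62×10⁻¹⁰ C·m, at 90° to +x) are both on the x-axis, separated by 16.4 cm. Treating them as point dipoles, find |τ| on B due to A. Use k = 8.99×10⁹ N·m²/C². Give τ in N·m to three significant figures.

τ ≈ 1.19×10⁻⁷ N·m

The second dipole sits on the axis of the first, so the field there is axial: E₁ = 2kp₁/r³ along +x.
E₁ = 2(8.99×10⁹)(8.08×10⁻¹¹)/(0.164)³ = 329.4 N/C.
Torque on the second dipole: τ = p₂ E₁ sinθ.
τ = (3.62×10⁻¹⁰)(329.4)·sin90° = 1.192×10⁻⁷ N·m.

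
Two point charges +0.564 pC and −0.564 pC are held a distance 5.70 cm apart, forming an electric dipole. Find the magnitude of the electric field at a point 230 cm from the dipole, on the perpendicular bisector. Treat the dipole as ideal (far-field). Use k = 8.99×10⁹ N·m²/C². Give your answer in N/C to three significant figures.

E ≈ 2.38×10⁻⁵ N/C

Dipole moment p = qd = (5.64×10⁻¹³ C)(0.0570 m) = 3.215×10⁻¹⁴ C·m.
In the equatorial plane E = kp/r³.
E = (8.99×10⁹)(3.215×10⁻¹⁴) / (2.30)³ = 2.376×10⁻⁵ N/C.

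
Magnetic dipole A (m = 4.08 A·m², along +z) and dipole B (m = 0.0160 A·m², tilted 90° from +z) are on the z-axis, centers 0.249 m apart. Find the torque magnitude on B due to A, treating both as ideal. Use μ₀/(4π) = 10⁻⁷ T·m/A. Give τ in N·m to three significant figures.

Dipole B is on the axis of dipole A, so B₁ there is axial: B₁ = (μ₀/4π)·2m₁/r³ along +z.
B₁ = 2(10⁻⁷)(4.08)/(0.249)³ = 5.286×10⁻⁵ T.
τ = m₂ B₁ sinθ.
τ = (0.0160)(5.286×10⁻⁵)·sin90° = 8.457×10⁻⁷ N·m.

τ ≈ 8.46×10⁻⁷ N·m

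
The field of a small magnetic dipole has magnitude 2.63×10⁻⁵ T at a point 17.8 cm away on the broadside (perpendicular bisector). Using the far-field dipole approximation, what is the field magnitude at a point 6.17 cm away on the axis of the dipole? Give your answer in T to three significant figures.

Dipole fields scale as 1/r³ in the far field.
The axial field is twice the equatorial field at the same r, so the geometry factor is 2/1.
B₂ = B₁ · (2/1) · (r₁/r₂)³ = 2.63×10⁻⁵ · 2 · (17.8/6.17)³.
(r₁/r₂)³ = (2.885)³ = 24.01.
B₂ ≈ 0.001263 T.

B ≈ 0.00126 T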